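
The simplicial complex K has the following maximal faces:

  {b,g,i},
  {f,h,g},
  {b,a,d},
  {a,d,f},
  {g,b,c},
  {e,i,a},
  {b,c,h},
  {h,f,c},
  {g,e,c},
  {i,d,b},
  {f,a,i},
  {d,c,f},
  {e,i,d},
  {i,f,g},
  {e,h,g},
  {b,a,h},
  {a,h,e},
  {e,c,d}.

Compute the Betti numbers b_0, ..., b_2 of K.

Order the vertices as a < b < c < d < e < f < g < h < i. Listing each simplex with vertices in this order, K has dimension 2 with simplices:

  0-simplices (9): a, b, c, d, e, f, g, h, i
  1-simplices (27): ab, ad, ae, af, ah, ai, bc, bd, bg, bh, bi, cd, ce, cf, cg, ch, de, df, di, eg, eh, ei, fg, fh, fi, gh, gi
  2-simplices (18): abd, abh, adf, aeh, aei, afi, bcg, bch, bdi, bgi, cde, cdf, ceg, cfh, dei, egh, fgh, fgi

giving chain groups C_0 ≅ Z^9, C_1 ≅ Z^27, C_2 ≅ Z^18.

Boundary ∂_1: C_1 → C_0 is given by ∂[p,q] = [q] − [p].
This gives a 9×27 integer matrix of rank 8; reducing to Smith normal form yields diagonal entries (1,1,1,1,1,1,1,1).

The boundary map ∂_2: C_2 → C_1 sends each 2-simplex [p,q,r] to [q,r] − [p,r] + [p,q]. For instance
  ∂fgi = gi − fi + fg,
  ∂afi = fi − ai + af.
As a 27×18 matrix over Z this has rank 18, with invariant factors (1,1,1,1,1,1,1,1,1,1,1,1,1,1,1,1,1,2).

From H_k ≅ ker(∂_k) / im(∂_{k+1}) we obtain:

  H_0: rank C_0 − rank ∂_1 = 9 − 8 = 1, and the invariant factors of ∂_1 are all 1, so H_0 ≅ Z.
  H_1: rank ker ∂_1 − rank ∂_2 = (27 − 8) − 18 = 1, and ∂_2 has invariant factor 2 > 1, so H_1 ≅ Z × Z/2.
  H_2: rank ker ∂_2 − rank ∂_3 = (18 − 18) − 0 = 0, and there is no ∂_3, so H_2 ≅ 0.

As a check, the Euler characteristic is 9 − 27 + 18 = 0, which agrees with 1 − 1 + 0 = 0.

Hence the Betti numbers are b_0 = 1, b_1 = 1, b_2 = 0.

b_0 = 1, b_1 = 1, b_2 = 0.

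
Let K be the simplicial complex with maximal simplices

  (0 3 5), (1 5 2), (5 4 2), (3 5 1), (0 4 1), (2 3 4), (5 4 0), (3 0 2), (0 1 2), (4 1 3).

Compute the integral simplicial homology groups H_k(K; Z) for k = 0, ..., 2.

H_0 = Z,  H_1 = Z/2,  H_2 = 0.

We work with the vertex ordering 0 < 1 < 2 < 3 < 4 < 5. The simplices of K, each written with vertices in increasing order, are:

  0-simplices (6): [0], [1], [2], [3], [4], [5]
  1-simplices (15): [0,1], [0,2], [0,3], [0,4], [0,5], [1,2], [1,3], [1,4], [1,5], [2,3], [2,4], [2,5], [3,4], [3,5], [4,5]
  2-simplices (10): [0,1,2], [0,1,4], [0,2,3], [0,3,5], [0,4,5], [1,2,5], [1,3,4], [1,3,5], [2,3,4], [2,4,5]

giving chain groups C_0 ≅ Z^6, C_1 ≅ Z^15, C_2 ≅ Z^10.

Boundary ∂_1: C_1 → C_0 is given by ∂[p,q] = [q] − [p]. For instance
  ∂[2,5] = [5] − [2].
The 6×15 boundary matrix has rank 5 and Smith normal form diag(1,1,1,1,1).

The boundary map ∂_2: C_2 → C_1 acts by ∂[p,q,r] = [q,r] − [p,r] + [p,q]. For instance
  ∂[1,3,5] = [3,5] − [1,5] + [1,3],
  ∂[1,2,5] = [2,5] − [1,5] + [1,2].
The resulting 15×10 matrix has rank 10, and its Smith normal form has invariant factors (1,1,1,1,1,1,1,1,1,2).

Reading off H_k = ker ∂_k / im ∂_{k+1}:

  H_0: rank C_0 − rank ∂_1 = 6 − 5 = 1, and the invariant factors of ∂_1 are all 1, so H_0 = Z.
  H_1: rank ker ∂_1 − rank ∂_2 = (15 − 5) − 10 = 0, and ∂_2 has invariant factor 2 > 1, so H_1 = Z/2.
  H_2: rank ker ∂_2 − rank ∂_3 = (10 − 10) − 0 = 0, and there is no ∂_3, so H_2 = 0.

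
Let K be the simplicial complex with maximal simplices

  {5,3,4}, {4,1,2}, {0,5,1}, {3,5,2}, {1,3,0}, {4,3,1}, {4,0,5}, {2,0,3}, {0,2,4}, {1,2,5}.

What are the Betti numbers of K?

b_0 = 1, b_1 = 0, b_2 = 0.

We work with the vertex ordering 0 < 1 < 2 < 3 < 4 < 5. The simplices of K, each written with vertices in increasing order, are:

  0-simplices (6): [0], [1], [2], [3], [4], [5]
  1-simplices (15): [0,1], [0,2], [0,3], [0,4], [0,5], [1,2], [1,3], [1,4], [1,5], [2,3], [2,4], [2,5], [3,4], [3,5], [4,5]
  2-simplices (10): [0,1,3], [0,1,5], [0,2,3], [0,2,4], [0,4,5], [1,2,4], [1,2,5], [1,3,4], [2,3,5], [3,4,5]

giving chain groups C_0 ≅ Z^6, C_1 ≅ Z^15, C_2 ≅ Z^10.

∂_1: C_1 → C_0 is given by ∂[p,q] = [q] − [p].
The 6×15 boundary matrix has rank 5 and Smith normal form diag(1,1,1,1,1).

The boundary map ∂_2: C_2 → C_1 acts by ∂[p,q,r] = [q,r] − [p,r] + [p,q]. For instance
  ∂[0,1,5] = [1,5] − [0,5] + [0,1],
  ∂[2,3,5] = [3,5] − [2,5] + [2,3].
As a 15×10 matrix over Z this has rank 10, with invariant factors (1,1,1,1,1,1,1,1,1,2).

Computing H_k = (kernel of ∂_k) / (image of ∂_{k+1}):

  H_0: rank C_0 − rank ∂_1 = 6 − 5 = 1, and the invariant factors of ∂_1 are all 1, so H_0 ≅ Z.
  H_1: rank ker ∂_1 − rank ∂_2 = (15 − 5) − 10 = 0, and ∂_2 has invariant factor 2 > 1, so H_1 ≅ Z_2.
  H_2: rank ker ∂_2 − rank ∂_3 = (10 − 10) − 0 = 0, and there is no ∂_3, so H_2 ≅ 0.

Hence the Betti numbers are b_0 = 1, b_1 = 0, b_2 = 0.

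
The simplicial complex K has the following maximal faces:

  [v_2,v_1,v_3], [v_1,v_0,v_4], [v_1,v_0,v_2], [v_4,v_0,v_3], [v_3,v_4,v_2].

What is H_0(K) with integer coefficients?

Take the total order v_0 < v_1 < v_2 < v_3 < v_4 on the vertex set. Then K (dimension 2) consists of the simplices:

  0-simplices (5): [v_0], [v_1], [v_2], [v_3], [v_4]
  1-simplices (10): [v_0,v_1], [v_0,v_2], [v_0,v_3], [v_0,v_4], [v_1,v_2], [v_1,v_3], [v_1,v_4], [v_2,v_3], [v_2,v_4], [v_3,v_4]
  2-simplices (5): [v_0,v_1,v_2], [v_0,v_1,v_4], [v_0,v_3,v_4], [v_1,v_2,v_3], [v_2,v_3,v_4]

so the chain groups are C_0 ≅ Z^5, C_1 ≅ Z^10, C_2 ≅ Z^5.

The boundary map ∂_1: C_1 → C_0 sends each edge [p,q] (with p < q) to q − p. For instance
  ∂[v_0,v_2] = [v_2] − [v_0].
This gives a 5×10 integer matrix of rank 4; reducing to Smith normal form yields diagonal entries (1,1,1,1).

The boundary map ∂_2: C_2 → C_1 acts by ∂[p,q,r] = [q,r] − [p,r] + [p,q]. For instance
  ∂[v_0,v_1,v_2] = [v_1,v_2] − [v_0,v_2] + [v_0,v_1],
  ∂[v_2,v_3,v_4] = [v_3,v_4] − [v_2,v_4] + [v_2,v_3].
This gives a 10×5 integer matrix of rank 5; reducing to Smith normal form yields diagonal entries (1,1,1,1,1).

Computing H_k = (kernel of ∂_k) / (image of ∂_{k+1}):

  H_0: rank C_0 − rank ∂_1 = 5 − 4 = 1, and the invariant factors of ∂_1 are all 1, so H_0 = Z.

(K is a triangulation of the Möbius band.)

H_0 ≅ Z.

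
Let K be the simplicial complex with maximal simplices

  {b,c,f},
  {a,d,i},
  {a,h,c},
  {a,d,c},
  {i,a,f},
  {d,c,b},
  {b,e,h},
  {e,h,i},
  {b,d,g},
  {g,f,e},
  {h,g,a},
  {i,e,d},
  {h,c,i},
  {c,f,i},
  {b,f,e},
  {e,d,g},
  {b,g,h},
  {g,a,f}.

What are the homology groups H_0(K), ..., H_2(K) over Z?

H_0 ≅ Z,  H_1 ≅ Z × Z/2,  H_2 = 0.

Order the vertices as a < b < c < d < e < f < g < h < i. Listing each simplex with vertices in this order, K has dimension 2 with simplices:

  0-simplices (9): a, b, c, d, e, f, g, h, i
  1-simplices (27): ac, ad, af, ag, ah, ai, bc, bd, be, bf, bg, bh, cd, cf, ch, ci, de, dg, di, ef, eg, eh, ei, fg, fi, gh, hi
  2-simplices (18): acd, ach, adi, afg, afi, agh, bcd, bcf, bdg, bef, beh, bgh, cfi, chi, deg, dei, efg, ehi

Hence C_0 ≅ Z^9, C_1 ≅ Z^27, C_2 ≅ Z^18.

Boundary ∂_1: C_1 → C_0 sends each edge [p,q] (with p < q) to q − p. For instance
  ∂ei = i − e.
The resulting 9×27 matrix has rank 8, and its Smith normal form has invariant factors (1,1,1,1,1,1,1,1).

∂_2: C_2 → C_1 sends each 2-simplex [p,q,r] to [q,r] − [p,r] + [p,q]. For instance
  ∂bcd = cd − bd + bc,
  ∂dei = ei − di + de.
The resulting 27×18 matrix has rank 18, and its Smith normal form has invariant factors (1,1,1,1,1,1,1,1,1,1,1,1,1,1,1,1,1,2).

From H_k ≅ ker(∂_k) / im(∂_{k+1}) we obtain:

  H_0: rank C_0 − rank ∂_1 = 9 − 8 = 1, and the invariant factors of ∂_1 are all 1, so H_0 ≅ Z.
  H_1: rank ker ∂_1 − rank ∂_2 = (27 − 8) − 18 = 1, and ∂_2 has invariant factor 2 > 1, so H_1 ≅ Z × Z/2.
  H_2: rank ker ∂_2 − rank ∂_3 = (18 − 18) − 0 = 0, and there is no ∂_3, so H_2 ≅ 0.

As a check, the Euler characteristic is 9 − 27 + 18 = 0, which agrees with 1 − 1 + 0 = 0.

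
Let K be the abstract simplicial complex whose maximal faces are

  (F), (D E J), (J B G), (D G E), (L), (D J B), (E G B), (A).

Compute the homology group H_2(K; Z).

H_2 = 0.

K has 8 vertices, 10 edges, 5 triangles.
rank ∂_2 = 5, rank ∂_3 = 0 ⇒ b_2 = 5 − 5 − 0 = 0. So H_2 = 0.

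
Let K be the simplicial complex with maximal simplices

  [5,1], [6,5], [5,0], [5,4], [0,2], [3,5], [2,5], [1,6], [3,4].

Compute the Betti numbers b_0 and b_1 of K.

b_0 = 1, b_1 = 3.

We work with the vertex ordering 0 < 1 < 2 < 3 < 4 < 5 < 6. The simplices of K, each written with vertices in increasing order, are:

  0-simplices (7): [0], [1], [2], [3], [4], [5], [6]
  1-simplices (9): [0,2], [0,5], [1,5], [1,6], [2,5], [3,4], [3,5], [4,5], [5,6]

Hence C_0 ≅ Z^7, C_1 ≅ Z^9.

Boundary ∂_1: C_1 → C_0 maps an edge to its endpoints' difference, ∂[p,q] = q − p.
This gives a 7×9 integer matrix of rank 6; reducing to Smith normal form yields diagonal entries (1,1,1,1,1,1).

Reading off H_k = ker ∂_k / im ∂_{k+1}:

  H_0: rank C_0 − rank ∂_1 = 7 − 6 = 1, and the invariant factors of ∂_1 are all 1, so H_0 ≅ Z.
  H_1: rank ker ∂_1 − rank ∂_2 = (9 − 6) − 0 = 3, and there is no ∂_2, so H_1 ≅ Z^3.

(K is a triangulation of a wedge of 3 circles.)

Hence the Betti numbers are b_0 = 1, b_1 = 3.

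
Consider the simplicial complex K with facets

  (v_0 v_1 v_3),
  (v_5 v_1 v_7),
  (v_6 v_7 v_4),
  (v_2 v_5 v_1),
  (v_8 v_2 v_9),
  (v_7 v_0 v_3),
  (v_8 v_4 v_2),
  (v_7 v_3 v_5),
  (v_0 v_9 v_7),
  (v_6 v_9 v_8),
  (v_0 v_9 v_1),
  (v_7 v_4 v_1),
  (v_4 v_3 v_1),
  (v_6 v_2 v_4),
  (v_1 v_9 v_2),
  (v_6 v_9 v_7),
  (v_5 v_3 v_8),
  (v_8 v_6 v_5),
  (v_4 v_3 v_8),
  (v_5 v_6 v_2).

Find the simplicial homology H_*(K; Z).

H_0 = Z,  H_1 = Z ⊕ Z_2,  H_2 = 0.

Take the total order v_0 < v_1 < v_2 < v_3 < v_4 < v_5 < v_6 < v_7 < v_8 < v_9 on the vertex set. Then K (dimension 2) consists of the simplices:

  0-simplices (10): [v_0], [v_1], [v_2], [v_3], [v_4], [v_5], [v_6], [v_7], [v_8], [v_9]
  1-simplices (30): (30 of them)
  2-simplices (20): (20 of them)

giving chain groups C_0 ≅ Z^10, C_1 ≅ Z^30, C_2 ≅ Z^20.

The boundary map ∂_1: C_1 → C_0 maps an edge to its endpoints' difference, ∂[p,q] = q − p. For instance
  ∂[v_6,v_7] = [v_7] − [v_6].
As a 10×30 matrix over Z this has rank 9, with invariant factors (1,1,1,1,1,1,1,1,1).

The boundary map ∂_2: C_2 → C_1 acts by ∂[p,q,r] = [q,r] − [p,r] + [p,q]. For instance
  ∂[v_0,v_1,v_9] = [v_1,v_9] − [v_0,v_9] + [v_0,v_1],
  ∂[v_2,v_8,v_9] = [v_8,v_9] − [v_2,v_9] + [v_2,v_8].
This gives a 30×20 integer matrix of rank 20; reducing to Smith normal form yields diagonal entries (1,1,1,1,1,1,1,1,1,1,1,1,1,1,1,1,1,1,1,2).

From H_k ≅ ker(∂_k) / im(∂_{k+1}) we obtain:

  H_0: rank C_0 − rank ∂_1 = 10 − 9 = 1, and the invariant factors of ∂_1 are all 1, so H_0 ≅ Z.
  H_1: rank ker ∂_1 − rank ∂_2 = (30 − 9) − 20 = 1, and ∂_2 has invariant factor 2 > 1, so H_1 ≅ Z ⊕ Z_2.
  H_2: rank ker ∂_2 − rank ∂_3 = (20 − 20) − 0 = 0, and there is no ∂_3, so H_2 ≅ 0.

As a check, the Euler characteristic is 10 − 30 + 20 = 0, which agrees with 1 − 1 + 0 = 0.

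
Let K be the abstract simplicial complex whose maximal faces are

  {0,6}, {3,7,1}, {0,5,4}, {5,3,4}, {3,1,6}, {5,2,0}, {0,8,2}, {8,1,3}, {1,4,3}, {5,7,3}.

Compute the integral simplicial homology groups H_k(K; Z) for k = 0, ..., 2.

H_0 = Z,  H_1 = Z^2,  H_2 = 0.

We work with the vertex ordering 0 < 1 < 2 < 3 < 4 < 5 < 6 < 7 < 8. The simplices of K, each written with vertices in increasing order, are:

  0-simplices (9): [0], [1], [2], [3], [4], [5], [6], [7], [8]
  1-simplices (19): [0,2], [0,4], [0,5], [0,6], [0,8], [1,3], [1,4], [1,6], [1,7], [1,8], [2,5], [2,8], [3,4], [3,5], [3,6], [3,7], [3,8], [4,5], [5,7]
  2-simplices (9): [0,2,5], [0,2,8], [0,4,5], [1,3,4], [1,3,6], [1,3,7], [1,3,8], [3,4,5], [3,5,7]

Hence C_0 ≅ Z^9, C_1 ≅ Z^19, C_2 ≅ Z^9.

∂_1: C_1 → C_0 sends each edge [p,q] (with p < q) to q − p.
The resulting 9×19 matrix has rank 8, and its Smith normal form has invariant factors (1,1,1,1,1,1,1,1).

∂_2: C_2 → C_1 maps a triangle to the signed sum of its edges. For instance
  ∂[0,4,5] = [4,5] − [0,5] + [0,4],
  ∂[1,3,8] = [3,8] − [1,8] + [1,3].
This gives a 19×9 integer matrix of rank 9; reducing to Smith normal form yields diagonal entries (1,1,1,1,1,1,1,1,1).

Now H_k = ker ∂_k / im ∂_{k+1}, so:

  H_0: rank C_0 − rank ∂_1 = 9 − 8 = 1, and the invariant factors of ∂_1 are all 1, so H_0 ≅ Z.
  H_1: rank ker ∂_1 − rank ∂_2 = (19 − 8) − 9 = 2, and the invariant factors of ∂_2 are all 1, so H_1 ≅ Z^2.
  H_2: rank ker ∂_2 − rank ∂_3 = (9 − 9) − 0 = 0, and there is no ∂_3, so H_2 ≅ 0.

As a check, the Euler characteristic is 9 − 19 + 9 = -1, which agrees with 1 − 2 + 0 = -1.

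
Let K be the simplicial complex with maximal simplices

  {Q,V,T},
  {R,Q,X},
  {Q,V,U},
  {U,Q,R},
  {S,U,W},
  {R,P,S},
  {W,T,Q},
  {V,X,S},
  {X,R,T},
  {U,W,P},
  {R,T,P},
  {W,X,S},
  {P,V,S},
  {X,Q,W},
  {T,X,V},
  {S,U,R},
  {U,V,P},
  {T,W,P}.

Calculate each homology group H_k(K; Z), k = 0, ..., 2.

H_0 ≅ Z,  H_1 ≅ Z ⊕ Z/2,  H_2 = 0.

Take the total order P < Q < R < S < T < U < V < W < X on the vertex set. Then K (dimension 2) consists of the simplices:

  0-simplices (9): P, Q, R, S, T, U, V, W, X
  1-simplices (27): PR, PS, PT, PU, PV, PW, QR, QT, QU, QV, QW, QX, RS, RT, RU, RX, SU, SV, SW, SX, TV, TW, TX, UV, UW, VX, WX
  2-simplices (18): PRS, PRT, PSV, PTW, PUV, PUW, QRU, QRX, QTV, QTW, QUV, QWX, RSU, RTX, SUW, SVX, SWX, TVX

so the chain groups are C_0 ≅ Z^9, C_1 ≅ Z^27, C_2 ≅ Z^18.

∂_1: C_1 → C_0 maps an edge to its endpoints' difference, ∂[p,q] = q − p.
This gives a 9×27 integer matrix of rank 8; reducing to Smith normal form yields diagonal entries (1,1,1,1,1,1,1,1).

Boundary ∂_2: C_2 → C_1 maps a triangle to the signed sum of its edges. For instance
  ∂QRX = RX − QX + QR,
  ∂PSV = SV − PV + PS.
The 27×18 boundary matrix has rank 18 and Smith normal form diag(1,1,1,1,1,1,1,1,1,1,1,1,1,1,1,1,1,2).

Computing H_k = (kernel of ∂_k) / (image of ∂_{k+1}):

  H_0: rank C_0 − rank ∂_1 = 9 − 8 = 1, and the invariant factors of ∂_1 are all 1, so H_0 ≅ Z.
  H_1: rank ker ∂_1 − rank ∂_2 = (27 − 8) − 18 = 1, and ∂_2 has invariant factor 2 > 1, so H_1 ≅ Z ⊕ Z/2.
  H_2: rank ker ∂_2 − rank ∂_3 = (18 − 18) − 0 = 0, and there is no ∂_3, so H_2 ≅ 0.

As a check, the Euler characteristic is 9 − 27 + 18 = 0, which agrees with 1 − 1 + 0 = 0.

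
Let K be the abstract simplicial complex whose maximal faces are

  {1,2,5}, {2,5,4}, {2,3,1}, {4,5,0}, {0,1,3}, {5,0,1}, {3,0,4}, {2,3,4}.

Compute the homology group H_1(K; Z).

H_1 = 0.

K has 6 vertices, 12 edges, 8 triangles.
rank ∂_1 = 5, rank ∂_2 = 7 ⇒ b_1 = 12 − 5 − 7 = 0; all invariant factors of ∂_2 are 1 so no torsion. So H_1 ≅ 0.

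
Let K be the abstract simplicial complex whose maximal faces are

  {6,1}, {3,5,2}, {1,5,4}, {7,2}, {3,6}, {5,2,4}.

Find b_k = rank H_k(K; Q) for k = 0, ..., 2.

b_0 = 1, b_1 = 1, b_2 = 0.

Fix the vertex order 1 < 2 < 3 < 4 < 5 < 6 < 7 and write every simplex with vertices in increasing order. Then dim K = 2 and the simplices of K are:

  0-simplices (7): [1], [2], [3], [4], [5], [6], [7]
  1-simplices (10): [1,4], [1,5], [1,6], [2,3], [2,4], [2,5], [2,7], [3,5], [3,6], [4,5]
  2-simplices (3): [1,4,5], [2,3,5], [2,4,5]

Hence C_0 ≅ Z^7, C_1 ≅ Z^10, C_2 ≅ Z^3.

Boundary ∂_1: C_1 → C_0 is given by ∂[p,q] = [q] − [p]. For instance
  ∂[2,4] = [4] − [2].
The resulting 7×10 matrix has rank 6, and its Smith normal form has invariant factors (1,1,1,1,1,1).

Boundary ∂_2: C_2 → C_1 sends each 2-simplex [p,q,r] to [q,r] − [p,r] + [p,q]. For instance
  ∂[2,4,5] = [4,5] − [2,5] + [2,4],
  ∂[1,4,5] = [4,5] − [1,5] + [1,4].
The resulting 10×3 matrix has rank 3, and its Smith normal form has invariant factors (1,1,1).

Reading off H_k = ker ∂_k / im ∂_{k+1}:

  H_0: rank C_0 − rank ∂_1 = 7 − 6 = 1, and the invariant factors of ∂_1 are all 1, so H_0 = Z.
  H_1: rank ker ∂_1 − rank ∂_2 = (10 − 6) − 3 = 1, and the invariant factors of ∂_2 are all 1, so H_1 = Z.
  H_2: rank ker ∂_2 − rank ∂_3 = (3 − 3) − 0 = 0, and there is no ∂_3, so H_2 = 0.

As a check, the Euler characteristic is 7 − 10 + 3 = 0, which agrees with 1 − 1 + 0 = 0.

Hence the Betti numbers are b_0 = 1, b_1 = 1, b_2 = 0.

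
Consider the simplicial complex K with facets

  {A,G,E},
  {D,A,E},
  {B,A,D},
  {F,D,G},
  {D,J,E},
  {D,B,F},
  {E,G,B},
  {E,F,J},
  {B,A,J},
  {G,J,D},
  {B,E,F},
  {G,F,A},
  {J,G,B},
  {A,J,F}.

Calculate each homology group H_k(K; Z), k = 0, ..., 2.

Fix the vertex order A < B < D < E < F < G < J and write every simplex with vertices in increasing order. Then dim K = 2 and the simplices of K are:

  0-simplices (7): A, B, D, E, F, G, J
  1-simplices (21): AB, AD, AE, AF, AG, AJ, BD, BE, BF, BG, BJ, DE, DF, DG, DJ, EF, EG, EJ, FG, FJ, GJ
  2-simplices (14): ABD, ABJ, ADE, AEG, AFG, AFJ, BDF, BEF, BEG, BGJ, DEJ, DFG, DGJ, EFJ

so the chain groups are C_0 ≅ Z^7, C_1 ≅ Z^21, C_2 ≅ Z^14.

The boundary map ∂_1: C_1 → C_0 sends each edge [p,q] (with p < q) to q − p. For instance
  ∂BD = D − B.
As a 7×21 matrix over Z this has rank 6, with invariant factors (1,1,1,1,1,1).

Boundary ∂_2: C_2 → C_1 acts by ∂[p,q,r] = [q,r] − [p,r] + [p,q]. For instance
  ∂AFG = FG − AG + AF,
  ∂BGJ = GJ − BJ + BG.
The 21×14 boundary matrix has rank 13 and Smith normal form diag(1,1,1,1,1,1,1,1,1,1,1,1,1).

Now H_k = ker ∂_k / im ∂_{k+1}, so:

  H_0: rank C_0 − rank ∂_1 = 7 − 6 = 1, and the invariant factors of ∂_1 are all 1, so H_0 = Z.
  H_1: rank ker ∂_1 − rank ∂_2 = (21 − 6) − 13 = 2, and the invariant factors of ∂_2 are all 1, so H_1 = Z^2.
  H_2: rank ker ∂_2 − rank ∂_3 = (14 − 13) − 0 = 1, and there is no ∂_3, so H_2 = Z.

As a check, the Euler characteristic is 7 − 21 + 14 = 0, which agrees with 1 − 2 + 1 = 0.

H_0 ≅ Z,  H_1 ≅ Z^2,  H_2 ≅ Z.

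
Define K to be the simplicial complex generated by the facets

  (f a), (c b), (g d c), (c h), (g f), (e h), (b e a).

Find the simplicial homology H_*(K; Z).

Fix the vertex order a < b < c < d < e < f < g < h and write every simplex with vertices in increasing order. Then dim K = 2 and the simplices of K are:

  0-simplices (8): a, b, c, d, e, f, g, h
  1-simplices (11): ab, ae, af, bc, be, cd, cg, ch, dg, eh, fg
  2-simplices (2): abe, cdg

Hence C_0 ≅ Z^8, C_1 ≅ Z^11, C_2 ≅ Z^2.

∂_1: C_1 → C_0 maps an edge to its endpoints' difference, ∂[p,q] = q − p. For instance
  ∂ae = e − a.
The resulting 8×11 matrix has rank 7, and its Smith normal form has invariant factors (1,1,1,1,1,1,1).

The boundary map ∂_2: C_2 → C_1 maps a triangle to the signed sum of its edges. For instance
  ∂abe = be − ae + ab,
  ∂cdg = dg − cg + cd.
The resulting 11×2 matrix has rank 2, and its Smith normal form has invariant factors (1,1).

From H_k ≅ ker(∂_k) / im(∂_{k+1}) we obtain:

  H_0: rank C_0 − rank ∂_1 = 8 − 7 = 1, and the invariant factors of ∂_1 are all 1, so H_0 = Z.
  H_1: rank ker ∂_1 − rank ∂_2 = (11 − 7) − 2 = 2, and the invariant factors of ∂_2 are all 1, so H_1 = Z^2.
  H_2: rank ker ∂_2 − rank ∂_3 = (2 − 2) − 0 = 0, and there is no ∂_3, so H_2 = 0.

As a check, the Euler characteristic is 8 − 11 + 2 = -1, which agrees with 1 − 2 + 0 = -1.

H_0 ≅ Z,  H_1 ≅ Z^2,  H_2 = 0.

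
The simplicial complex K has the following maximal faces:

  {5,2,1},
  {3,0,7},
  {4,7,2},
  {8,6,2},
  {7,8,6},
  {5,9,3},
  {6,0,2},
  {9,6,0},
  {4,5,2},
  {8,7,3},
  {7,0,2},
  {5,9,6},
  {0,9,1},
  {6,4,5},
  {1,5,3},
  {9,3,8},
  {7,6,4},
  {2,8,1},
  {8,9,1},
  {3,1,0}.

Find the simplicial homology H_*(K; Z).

Take the total order 0 < 1 < 2 < 3 < 4 < 5 < 6 < 7 < 8 < 9 on the vertex set. Then K (dimension 2) consists of the simplices:

  0-simplices (10): [0], [1], [2], [3], [4], [5], [6], [7], [8], [9]
  1-simplices (30): (30 of them)
  2-simplices (20): (20 of them)

so the chain groups are C_0 ≅ Z^10, C_1 ≅ Z^30, C_2 ≅ Z^20.

∂_1: C_1 → C_0 sends each edge [p,q] (with p < q) to q − p. For instance
  ∂[4,7] = [7] − [4].
The resulting 10×30 matrix has rank 9, and its Smith normal form has invariant factors (1,1,1,1,1,1,1,1,1).

∂_2: C_2 → C_1 sends each 2-simplex [p,q,r] to [q,r] − [p,r] + [p,q]. For instance
  ∂[6,7,8] = [7,8] − [6,8] + [6,7],
  ∂[0,2,7] = [2,7] − [0,7] + [0,2].
As a 30×20 matrix over Z this has rank 20, with invariant factors (1,1,1,1,1,1,1,1,1,1,1,1,1,1,1,1,1,1,1,2).

Reading off H_k = ker ∂_k / im ∂_{k+1}:

  H_0: rank C_0 − rank ∂_1 = 10 − 9 = 1, and the invariant factors of ∂_1 are all 1, so H_0 = Z.
  H_1: rank ker ∂_1 − rank ∂_2 = (30 − 9) − 20 = 1, and ∂_2 has invariant factor 2 > 1, so H_1 = Z ⊕ Z/2.
  H_2: rank ker ∂_2 − rank ∂_3 = (20 − 20) − 0 = 0, and there is no ∂_3, so H_2 = 0.

H_0 = Z,  H_1 = Z ⊕ Z/2,  H_2 = 0.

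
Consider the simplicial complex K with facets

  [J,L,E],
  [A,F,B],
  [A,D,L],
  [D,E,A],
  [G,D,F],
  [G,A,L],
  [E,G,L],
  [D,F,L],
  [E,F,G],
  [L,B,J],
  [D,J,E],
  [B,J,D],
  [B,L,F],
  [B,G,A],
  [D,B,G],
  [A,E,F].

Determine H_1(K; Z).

H_1 ≅ Z^2.

We work with the vertex ordering A < B < D < E < F < G < J < L. The simplices of K, each written with vertices in increasing order, are:

  0-simplices (8): A, B, D, E, F, G, J, L
  1-simplices (24): AB, AD, AE, AF, AG, AL, BD, BF, BG, BJ, BL, DE, DF, DG, DJ, DL, EF, EG, EJ, EL, FG, FL, GL, JL
  2-simplices (16): ABF, ABG, ADE, ADL, AEF, AGL, BDG, BDJ, BFL, BJL, DEJ, DFG, DFL, EFG, EGL, EJL

so the chain groups are C_0 ≅ Z^8, C_1 ≅ Z^24, C_2 ≅ Z^16.

Boundary ∂_1: C_1 → C_0 is given by ∂[p,q] = [q] − [p].
The 8×24 boundary matrix has rank 7 and Smith normal form diag(1,1,1,1,1,1,1).

Boundary ∂_2: C_2 → C_1 sends each 2-simplex [p,q,r] to [q,r] − [p,r] + [p,q]. For instance
  ∂DFL = FL − DL + DF,
  ∂BFL = FL − BL + BF.
The resulting 24×16 matrix has rank 15, and its Smith normal form has invariant factors (1,1,1,1,1,1,1,1,1,1,1,1,1,1,1).

Reading off H_k = ker ∂_k / im ∂_{k+1}:

  H_1: rank ker ∂_1 − rank ∂_2 = (24 − 7) − 15 = 2, and the invariant factors of ∂_2 are all 1, so H_1 ≅ Z^2.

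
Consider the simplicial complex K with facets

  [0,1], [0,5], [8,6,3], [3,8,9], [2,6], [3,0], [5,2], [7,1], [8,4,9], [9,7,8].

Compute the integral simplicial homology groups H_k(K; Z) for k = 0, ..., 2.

H_0 = Z,  H_1 = Z^2,  H_2 = 0.

Fix the vertex order 0 < 1 < 2 < 3 < 4 < 5 < 6 < 7 < 8 < 9 and write every simplex with vertices in increasing order. Then dim K = 2 and the simplices of K are:

  0-simplices (10): [0], [1], [2], [3], [4], [5], [6], [7], [8], [9]
  1-simplices (15): [0,1], [0,3], [0,5], [1,7], [2,5], [2,6], [3,6], [3,8], [3,9], [4,8], [4,9], [6,8], [7,8], [7,9], [8,9]
  2-simplices (4): [3,6,8], [3,8,9], [4,8,9], [7,8,9]

Hence C_0 ≅ Z^10, C_1 ≅ Z^15, C_2 ≅ Z^4.

The boundary map ∂_1: C_1 → C_0 is given by ∂[p,q] = [q] − [p].
This gives a 10×15 integer matrix of rank 9; reducing to Smith normal form yields diagonal entries (1,1,1,1,1,1,1,1,1).

The boundary map ∂_2: C_2 → C_1 sends each 2-simplex [p,q,r] to [q,r] − [p,r] + [p,q]. For instance
  ∂[3,8,9] = [8,9] − [3,9] + [3,8],
  ∂[7,8,9] = [8,9] − [7,9] + [7,8].
The 15×4 boundary matrix has rank 4 and Smith normal form diag(1,1,1,1).

Now H_k = ker ∂_k / im ∂_{k+1}, so:

  H_0: rank C_0 − rank ∂_1 = 10 − 9 = 1, and the invariant factors of ∂_1 are all 1, so H_0 ≅ Z.
  H_1: rank ker ∂_1 − rank ∂_2 = (15 − 9) − 4 = 2, and the invariant factors of ∂_2 are all 1, so H_1 ≅ Z^2.
  H_2: rank ker ∂_2 − rank ∂_3 = (4 − 4) − 0 = 0, and there is no ∂_3, so H_2 ≅ 0.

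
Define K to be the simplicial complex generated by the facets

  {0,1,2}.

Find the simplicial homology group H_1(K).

H_1 ≅ 0.

Take the total order 0 < 1 < 2 on the vertex set. Then K (dimension 2) consists of the simplices:

  0-simplices (3): [0], [1], [2]
  1-simplices (3): [0,1], [0,2], [1,2]
  2-simplices (1): [0,1,2]

giving chain groups C_0 ≅ Z^3, C_1 ≅ Z^3, C_2 ≅ Z^1.

∂_1: C_1 → C_0 sends each edge [p,q] (with p < q) to q − p. For instance
  ∂[1,2] = [2] − [1].
The 3×3 boundary matrix has rank 2 and Smith normal form diag(1,1).

The boundary map ∂_2: C_2 → C_1 maps a triangle to the signed sum of its edges. For instance
  ∂[0,1,2] = [1,2] − [0,2] + [0,1].
This gives a 3×1 integer matrix of rank 1; reducing to Smith normal form yields diagonal entries (1).

Now H_k = ker ∂_k / im ∂_{k+1}, so:

  H_1: rank ker ∂_1 − rank ∂_2 = (3 − 2) − 1 = 0, and the invariant factors of ∂_2 are all 1, so H_1 = 0.

(K is a triangulation of the 2-simplex.)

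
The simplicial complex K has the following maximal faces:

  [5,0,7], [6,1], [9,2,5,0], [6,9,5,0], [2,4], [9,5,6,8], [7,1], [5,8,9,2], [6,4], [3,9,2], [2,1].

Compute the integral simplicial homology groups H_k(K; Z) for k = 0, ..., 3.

H_0 ≅ Z,  H_1 ≅ Z^3,  H_2 = 0,  H_3 = 0.

K has 10 vertices, 22 edges, 14 triangles, 4 3-simplices.
rank ∂_0 = 0, rank ∂_1 = 9 ⇒ b_0 = 10 − 0 − 9 = 1; all invariant factors of ∂_1 are 1 so no torsion. So H_0 ≅ Z.
rank ∂_1 = 9, rank ∂_2 = 10 ⇒ b_1 = 22 − 9 − 10 = 3; all invariant factors of ∂_2 are 1 so no torsion. So H_1 ≅ Z^3.
rank ∂_2 = 10, rank ∂_3 = 4 ⇒ b_2 = 14 − 10 − 4 = 0; all invariant factors of ∂_3 are 1 so no torsion. So H_2 ≅ 0.
rank ∂_3 = 4, rank ∂_4 = 0 ⇒ b_3 = 4 − 4 − 0 = 0. So H_3 ≅ 0.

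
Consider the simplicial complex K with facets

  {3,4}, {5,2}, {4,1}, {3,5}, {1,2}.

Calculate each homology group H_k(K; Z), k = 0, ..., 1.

H_0 ≅ Z,  H_1 ≅ Z.

K has 5 vertices, 5 edges.
rank ∂_0 = 0, rank ∂_1 = 4 ⇒ b_0 = 5 − 0 − 4 = 1; all invariant factors of ∂_1 are 1 so no torsion. So H_0 ≅ Z.
rank ∂_1 = 4, rank ∂_2 = 0 ⇒ b_1 = 5 − 4 − 0 = 1. So H_1 ≅ Z.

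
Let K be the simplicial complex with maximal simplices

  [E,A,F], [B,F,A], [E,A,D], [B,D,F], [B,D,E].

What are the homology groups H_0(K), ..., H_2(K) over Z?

We work with the vertex ordering A < B < D < E < F. The simplices of K, each written with vertices in increasing order, are:

  0-simplices (5): A, B, D, E, F
  1-simplices (10): AB, AD, AE, AF, BD, BE, BF, DE, DF, EF
  2-simplices (5): ABF, ADE, AEF, BDE, BDF

so the chain groups are C_0 ≅ Z^5, C_1 ≅ Z^10, C_2 ≅ Z^5.

Boundary ∂_1: C_1 → C_0 sends each edge [p,q] (with p < q) to q − p.
This gives a 5×10 integer matrix of rank 4; reducing to Smith normal form yields diagonal entries (1,1,1,1).

Boundary ∂_2: C_2 → C_1 sends each 2-simplex [p,q,r] to [q,r] − [p,r] + [p,q]. For instance
  ∂ADE = DE − AE + AD,
  ∂ABF = BF − AF + AB.
The resulting 10×5 matrix has rank 5, and its Smith normal form has invariant factors (1,1,1,1,1).

Reading off H_k = ker ∂_k / im ∂_{k+1}:

  H_0: rank C_0 − rank ∂_1 = 5 − 4 = 1, and the invariant factors of ∂_1 are all 1, so H_0 ≅ Z.
  H_1: rank ker ∂_1 − rank ∂_2 = (10 − 4) − 5 = 1, and the invariant factors of ∂_2 are all 1, so H_1 ≅ Z.
  H_2: rank ker ∂_2 − rank ∂_3 = (5 − 5) − 0 = 0, and there is no ∂_3, so H_2 ≅ 0.

H_0 ≅ Z,  H_1 ≅ Z,  H_2 = 0.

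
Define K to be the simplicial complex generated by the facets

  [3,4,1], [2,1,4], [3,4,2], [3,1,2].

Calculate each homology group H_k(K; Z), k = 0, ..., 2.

We work with the vertex ordering 1 < 2 < 3 < 4. The simplices of K, each written with vertices in increasing order, are:

  0-simplices (4): [1], [2], [3], [4]
  1-simplices (6): [1,2], [1,3], [1,4], [2,3], [2,4], [3,4]
  2-simplices (4): [1,2,3], [1,2,4], [1,3,4], [2,3,4]

so the chain groups are C_0 ≅ Z^4, C_1 ≅ Z^6, C_2 ≅ Z^4.

The boundary map ∂_1: C_1 → C_0 is given by ∂[p,q] = [q] − [p].
This gives a 4×6 integer matrix of rank 3; reducing to Smith normal form yields diagonal entries (1,1,1).

Boundary ∂_2: C_2 → C_1 sends each 2-simplex [p,q,r] to [q,r] − [p,r] + [p,q]. For instance
  ∂[1,3,4] = [3,4] − [1,4] + [1,3],
  ∂[1,2,3] = [2,3] − [1,3] + [1,2].
As a 6×4 matrix over Z this has rank 3, with invariant factors (1,1,1).

Computing H_k = (kernel of ∂_k) / (image of ∂_{k+1}):

  H_0: rank C_0 − rank ∂_1 = 4 − 3 = 1, and the invariant factors of ∂_1 are all 1, so H_0 ≅ Z.
  H_1: rank ker ∂_1 − rank ∂_2 = (6 − 3) − 3 = 0, and the invariant factors of ∂_2 are all 1, so H_1 ≅ 0.
  H_2: rank ker ∂_2 − rank ∂_3 = (4 − 3) − 0 = 1, and there is no ∂_3, so H_2 ≅ Z.

As a check, the Euler characteristic is 4 − 6 + 4 = 2, which agrees with 1 − 0 + 1 = 2.

H_0 = Z,  H_1 = 0,  H_2 = Z.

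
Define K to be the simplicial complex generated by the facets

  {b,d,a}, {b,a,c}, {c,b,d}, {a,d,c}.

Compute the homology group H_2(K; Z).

H_2 = Z.

We work with the vertex ordering a < b < c < d. The simplices of K, each written with vertices in increasing order, are:

  0-simplices (4): a, b, c, d
  1-simplices (6): ab, ac, ad, bc, bd, cd
  2-simplices (4): abc, abd, acd, bcd

giving chain groups C_0 ≅ Z^4, C_1 ≅ Z^6, C_2 ≅ Z^4.

The boundary map ∂_1: C_1 → C_0 is given by ∂[p,q] = [q] − [p]. For instance
  ∂ab = b − a.
This gives a 4×6 integer matrix of rank 3; reducing to Smith normal form yields diagonal entries (1,1,1).

∂_2: C_2 → C_1 sends each 2-simplex [p,q,r] to [q,r] − [p,r] + [p,q]. For instance
  ∂bcd = cd − bd + bc,
  ∂abd = bd − ad + ab.
As a 6×4 matrix over Z this has rank 3, with invariant factors (1,1,1).

From H_k ≅ ker(∂_k) / im(∂_{k+1}) we obtain:

  H_2: rank ker ∂_2 − rank ∂_3 = (4 − 3) − 0 = 1, and there is no ∂_3, so H_2 ≅ Z.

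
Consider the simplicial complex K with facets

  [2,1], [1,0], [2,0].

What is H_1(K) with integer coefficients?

K has 3 vertices, 3 edges.
rank ∂_1 = 2, rank ∂_2 = 0 ⇒ b_1 = 3 − 2 − 0 = 1. So H_1 ≅ Z.

H_1 = Z.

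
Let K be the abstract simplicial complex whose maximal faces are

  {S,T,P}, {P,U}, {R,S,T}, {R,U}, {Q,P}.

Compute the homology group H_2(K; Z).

Order the vertices as P < Q < R < S < T < U. Listing each simplex with vertices in this order, K has dimension 2 with simplices:

  0-simplices (6): P, Q, R, S, T, U
  1-simplices (8): PQ, PS, PT, PU, RS, RT, RU, ST
  2-simplices (2): PST, RST

Hence C_0 ≅ Z^6, C_1 ≅ Z^8, C_2 ≅ Z^2.

The boundary map ∂_1: C_1 → C_0 is given by ∂[p,q] = [q] − [p].
The 6×8 boundary matrix has rank 5 and Smith normal form diag(1,1,1,1,1).

∂_2: C_2 → C_1 acts by ∂[p,q,r] = [q,r] − [p,r] + [p,q]. For instance
  ∂PST = ST − PT + PS,
  ∂RST = ST − RT + RS.
The 8×2 boundary matrix has rank 2 and Smith normal form diag(1,1).

Now H_k = ker ∂_k / im ∂_{k+1}, so:

  H_2: rank ker ∂_2 − rank ∂_3 = (2 − 2) − 0 = 0, and there is no ∂_3, so H_2 = 0.

H_2 = 0.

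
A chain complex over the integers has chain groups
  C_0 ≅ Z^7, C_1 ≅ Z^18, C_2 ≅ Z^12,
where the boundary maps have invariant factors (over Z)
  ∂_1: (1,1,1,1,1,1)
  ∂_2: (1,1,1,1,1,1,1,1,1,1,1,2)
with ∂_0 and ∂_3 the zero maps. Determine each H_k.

H_0: b_0 = 7 − 0 − 6 = 1; torsion from ∂_1 factors > 1: none. So H_0 = Z.
H_1: b_1 = 18 − 6 − 12 = 0; torsion from ∂_2 factors > 1: [2]. So H_1 = Z/2Z.
H_2: b_2 = 12 − 12 − 0 = 0; torsion from ∂_3 factors > 1: none. So H_2 = 0.

H_0 = Z,  H_1 = Z/2Z,  H_2 = 0.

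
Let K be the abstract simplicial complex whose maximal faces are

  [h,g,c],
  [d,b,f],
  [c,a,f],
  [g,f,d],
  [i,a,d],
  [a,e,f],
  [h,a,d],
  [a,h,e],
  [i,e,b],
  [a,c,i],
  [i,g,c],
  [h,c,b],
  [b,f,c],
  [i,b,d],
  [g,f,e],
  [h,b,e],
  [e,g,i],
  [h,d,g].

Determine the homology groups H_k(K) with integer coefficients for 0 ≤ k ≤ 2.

H_0 ≅ Z,  H_1 ≅ Z^2,  H_2 ≅ Z.

K has 9 vertices, 27 edges, 18 triangles.
rank ∂_0 = 0, rank ∂_1 = 8 ⇒ b_0 = 9 − 0 − 8 = 1; all invariant factors of ∂_1 are 1 so no torsion. So H_0 = Z.
rank ∂_1 = 8, rank ∂_2 = 17 ⇒ b_1 = 27 − 8 − 17 = 2; all invariant factors of ∂_2 are 1 so no torsion. So H_1 = Z^2.
rank ∂_2 = 17, rank ∂_3 = 0 ⇒ b_2 = 18 − 17 − 0 = 1. So H_2 = Z.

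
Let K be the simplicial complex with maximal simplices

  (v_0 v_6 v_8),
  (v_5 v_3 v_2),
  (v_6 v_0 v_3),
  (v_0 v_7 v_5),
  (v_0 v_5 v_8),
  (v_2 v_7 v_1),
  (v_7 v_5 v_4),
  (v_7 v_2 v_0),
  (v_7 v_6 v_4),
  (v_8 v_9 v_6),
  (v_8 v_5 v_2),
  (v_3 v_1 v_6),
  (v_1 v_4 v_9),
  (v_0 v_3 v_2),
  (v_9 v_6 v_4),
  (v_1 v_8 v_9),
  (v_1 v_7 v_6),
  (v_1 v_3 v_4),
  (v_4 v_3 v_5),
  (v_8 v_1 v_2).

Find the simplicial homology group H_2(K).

Take the total order v_0 < v_1 < v_2 < v_3 < v_4 < v_5 < v_6 < v_7 < v_8 < v_9 on the vertex set. Then K (dimension 2) consists of the simplices:

  0-simplices (10): [v_0], [v_1], [v_2], [v_3], [v_4], [v_5], [v_6], [v_7], [v_8], [v_9]
  1-simplices (30): (30 of them)
  2-simplices (20): (20 of them)

Hence C_0 ≅ Z^10, C_1 ≅ Z^30, C_2 ≅ Z^20.

∂_1: C_1 → C_0 sends each edge [p,q] (with p < q) to q − p. For instance
  ∂[v_5,v_8] = [v_8] − [v_5].
The 10×30 boundary matrix has rank 9 and Smith normal form diag(1,1,1,1,1,1,1,1,1).

Boundary ∂_2: C_2 → C_1 sends each 2-simplex [p,q,r] to [q,r] − [p,r] + [p,q]. For instance
  ∂[v_0,v_2,v_3] = [v_2,v_3] − [v_0,v_3] + [v_0,v_2],
  ∂[v_2,v_5,v_8] = [v_5,v_8] − [v_2,v_8] + [v_2,v_5].
The resulting 30×20 matrix has rank 20, and its Smith normal form has invariant factors (1,1,1,1,1,1,1,1,1,1,1,1,1,1,1,1,1,1,1,2).

Computing H_k = (kernel of ∂_k) / (image of ∂_{k+1}):

  H_2: rank ker ∂_2 − rank ∂_3 = (20 − 20) − 0 = 0, and there is no ∂_3, so H_2 = 0.

H_2 ≅ 0.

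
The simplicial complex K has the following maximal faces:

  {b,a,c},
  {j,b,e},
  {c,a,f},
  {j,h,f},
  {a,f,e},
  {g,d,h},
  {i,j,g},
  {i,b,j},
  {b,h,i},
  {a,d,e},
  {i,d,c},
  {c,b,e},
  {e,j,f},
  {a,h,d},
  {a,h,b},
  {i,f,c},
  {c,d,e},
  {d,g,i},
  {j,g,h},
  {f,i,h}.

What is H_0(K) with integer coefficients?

H_0 = Z.

Order the vertices as a < b < c < d < e < f < g < h < i < j. Listing each simplex with vertices in this order, K has dimension 2 with simplices:

  0-simplices (10): a, b, c, d, e, f, g, h, i, j
  1-simplices (30): ab, ac, ad, ae, af, ah, bc, be, bh, bi, bj, cd, ce, cf, ci, de, dg, dh, di, ef, ej, fh, fi, fj, gh, gi, gj, hi, hj, ij
  2-simplices (20): abc, abh, acf, ade, adh, aef, bce, bej, bhi, bij, cde, cdi, cfi, dgh, dgi, efj, fhi, fhj, ghj, gij

so the chain groups are C_0 ≅ Z^10, C_1 ≅ Z^30, C_2 ≅ Z^20.

The boundary map ∂_1: C_1 → C_0 is given by ∂[p,q] = [q] − [p].
The 10×30 boundary matrix has rank 9 and Smith normal form diag(1,1,1,1,1,1,1,1,1).

∂_2: C_2 → C_1 sends each 2-simplex [p,q,r] to [q,r] − [p,r] + [p,q]. For instance
  ∂abh = bh − ah + ab,
  ∂ghj = hj − gj + gh.
The 30×20 boundary matrix has rank 20 and Smith normal form diag(1,1,1,1,1,1,1,1,1,1,1,1,1,1,1,1,1,1,1,2).

Reading off H_k = ker ∂_k / im ∂_{k+1}:

  H_0: rank C_0 − rank ∂_1 = 10 − 9 = 1, and the invariant factors of ∂_1 are all 1, so H_0 ≅ Z.

(K is a triangulation of the Klein bottle.)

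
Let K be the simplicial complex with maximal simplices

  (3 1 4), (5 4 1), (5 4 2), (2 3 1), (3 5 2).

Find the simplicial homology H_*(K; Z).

We work with the vertex ordering 1 < 2 < 3 < 4 < 5. The simplices of K, each written with vertices in increasing order, are:

  0-simplices (5): [1], [2], [3], [4], [5]
  1-simplices (10): [1,2], [1,3], [1,4], [1,5], [2,3], [2,4], [2,5], [3,4], [3,5], [4,5]
  2-simplices (5): [1,2,3], [1,3,4], [1,4,5], [2,3,5], [2,4,5]

so the chain groups are C_0 ≅ Z^5, C_1 ≅ Z^10, C_2 ≅ Z^5.

∂_1: C_1 → C_0 sends each edge [p,q] (with p < q) to q − p.
The 5×10 boundary matrix has rank 4 and Smith normal form diag(1,1,1,1).

Boundary ∂_2: C_2 → C_1 acts by ∂[p,q,r] = [q,r] − [p,r] + [p,q]. For instance
  ∂[1,2,3] = [2,3] − [1,3] + [1,2],
  ∂[1,3,4] = [3,4] − [1,4] + [1,3].
The 10×5 boundary matrix has rank 5 and Smith normal form diag(1,1,1,1,1).

Now H_k = ker ∂_k / im ∂_{k+1}, so:

  H_0: rank C_0 − rank ∂_1 = 5 − 4 = 1, and the invariant factors of ∂_1 are all 1, so H_0 = Z.
  H_1: rank ker ∂_1 − rank ∂_2 = (10 − 4) − 5 = 1, and the invariant factors of ∂_2 are all 1, so H_1 = Z.
  H_2: rank ker ∂_2 − rank ∂_3 = (5 − 5) − 0 = 0, and there is no ∂_3, so H_2 = 0.

As a check, the Euler characteristic is 5 − 10 + 5 = 0, which agrees with 1 − 1 + 0 = 0.
(K is a triangulation of the Möbius band.)

H_0 = Z,  H_1 = Z,  H_2 = 0.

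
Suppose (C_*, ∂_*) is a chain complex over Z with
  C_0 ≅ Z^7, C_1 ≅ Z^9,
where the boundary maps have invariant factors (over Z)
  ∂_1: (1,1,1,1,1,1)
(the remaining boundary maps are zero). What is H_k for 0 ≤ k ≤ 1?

H_0: b_0 = 7 − 0 − 6 = 1; torsion from ∂_1 factors > 1: none. So H_0 ≅ Z.
H_1: b_1 = 9 − 6 − 0 = 3; torsion from ∂_2 factors > 1: none. So H_1 ≅ Z^3.

H_0 ≅ Z,  H_1 ≅ Z^3.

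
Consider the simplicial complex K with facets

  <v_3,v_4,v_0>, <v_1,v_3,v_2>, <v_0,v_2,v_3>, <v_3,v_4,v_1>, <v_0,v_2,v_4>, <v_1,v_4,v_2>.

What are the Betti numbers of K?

We work with the vertex ordering v_0 < v_1 < v_2 < v_3 < v_4. The simplices of K, each written with vertices in increasing order, are:

  0-simplices (5): [v_0], [v_1], [v_2], [v_3], [v_4]
  1-simplices (9): [v_0,v_2], [v_0,v_3], [v_0,v_4], [v_1,v_2], [v_1,v_3], [v_1,v_4], [v_2,v_3], [v_2,v_4], [v_3,v_4]
  2-simplices (6): [v_0,v_2,v_3], [v_0,v_2,v_4], [v_0,v_3,v_4], [v_1,v_2,v_3], [v_1,v_2,v_4], [v_1,v_3,v_4]

Hence C_0 ≅ Z^5, C_1 ≅ Z^9, C_2 ≅ Z^6.

Boundary ∂_1: C_1 → C_0 sends each edge [p,q] (with p < q) to q − p.
The 5×9 boundary matrix has rank 4 and Smith normal form diag(1,1,1,1).

Boundary ∂_2: C_2 → C_1 sends each 2-simplex [p,q,r] to [q,r] − [p,r] + [p,q]. For instance
  ∂[v_1,v_2,v_4] = [v_2,v_4] − [v_1,v_4] + [v_1,v_2],
  ∂[v_0,v_3,v_4] = [v_3,v_4] − [v_0,v_4] + [v_0,v_3].
The 9×6 boundary matrix has rank 5 and Smith normal form diag(1,1,1,1,1).

Reading off H_k = ker ∂_k / im ∂_{k+1}:

  H_0: rank C_0 − rank ∂_1 = 5 − 4 = 1, and the invariant factors of ∂_1 are all 1, so H_0 = Z.
  H_1: rank ker ∂_1 − rank ∂_2 = (9 − 4) − 5 = 0, and the invariant factors of ∂_2 are all 1, so H_1 = 0.
  H_2: rank ker ∂_2 − rank ∂_3 = (6 − 5) − 0 = 1, and there is no ∂_3, so H_2 = Z.

(K is a triangulation of the 2-sphere S^2.)

Hence the Betti numbers are b_0 = 1, b_1 = 0, b_2 = 1.

b_0 = 1, b_1 = 0, b_2 = 1.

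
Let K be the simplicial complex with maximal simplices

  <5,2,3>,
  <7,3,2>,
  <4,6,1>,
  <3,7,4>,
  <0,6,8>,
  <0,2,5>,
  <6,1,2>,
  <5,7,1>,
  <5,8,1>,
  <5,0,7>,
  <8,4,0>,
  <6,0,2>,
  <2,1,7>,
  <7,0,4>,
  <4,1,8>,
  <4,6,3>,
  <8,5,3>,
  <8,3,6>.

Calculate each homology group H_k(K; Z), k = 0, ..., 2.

Fix the vertex order 0 < 1 < 2 < 3 < 4 < 5 < 6 < 7 < 8 and write every simplex with vertices in increasing order. Then dim K = 2 and the simplices of K are:

  0-simplices (9): [0], [1], [2], [3], [4], [5], [6], [7], [8]
  1-simplices (27): (27 of them)
  2-simplices (18): [0,2,5], [0,2,6], [0,4,7], [0,4,8], [0,5,7], [0,6,8], [1,2,6], [1,2,7], [1,4,6], [1,4,8], [1,5,7], [1,5,8], [2,3,5], [2,3,7], [3,4,6], [3,4,7], [3,5,8], [3,6,8]

Hence C_0 ≅ Z^9, C_1 ≅ Z^27, C_2 ≅ Z^18.

∂_1: C_1 → C_0 is given by ∂[p,q] = [q] − [p]. For instance
  ∂[4,8] = [8] − [4].
As a 9×27 matrix over Z this has rank 8, with invariant factors (1,1,1,1,1,1,1,1).

Boundary ∂_2: C_2 → C_1 maps a triangle to the signed sum of its edges. For instance
  ∂[1,5,7] = [5,7] − [1,7] + [1,5],
  ∂[1,2,7] = [2,7] − [1,7] + [1,2].
As a 27×18 matrix over Z this has rank 18, with invariant factors (1,1,1,1,1,1,1,1,1,1,1,1,1,1,1,1,1,2).

Computing H_k = (kernel of ∂_k) / (image of ∂_{k+1}):

  H_0: rank C_0 − rank ∂_1 = 9 − 8 = 1, and the invariant factors of ∂_1 are all 1, so H_0 = Z.
  H_1: rank ker ∂_1 − rank ∂_2 = (27 − 8) − 18 = 1, and ∂_2 has invariant factor 2 > 1, so H_1 = Z × Z/2.
  H_2: rank ker ∂_2 − rank ∂_3 = (18 − 18) − 0 = 0, and there is no ∂_3, so H_2 = 0.

As a check, the Euler characteristic is 9 − 27 + 18 = 0, which agrees with 1 − 1 + 0 = 0.

H_0 ≅ Z,  H_1 ≅ Z × Z/2,  H_2 = 0.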